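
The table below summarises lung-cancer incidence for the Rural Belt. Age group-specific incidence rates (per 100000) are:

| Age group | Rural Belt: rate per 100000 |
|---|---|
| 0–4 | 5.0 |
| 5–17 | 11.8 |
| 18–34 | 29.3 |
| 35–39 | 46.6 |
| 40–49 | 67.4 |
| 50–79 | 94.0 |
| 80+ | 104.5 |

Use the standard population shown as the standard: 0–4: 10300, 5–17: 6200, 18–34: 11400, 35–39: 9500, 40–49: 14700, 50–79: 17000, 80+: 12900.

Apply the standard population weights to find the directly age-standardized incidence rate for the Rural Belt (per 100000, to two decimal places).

Standard total = 82000; weights = 0.1256, 0.0756, 0.1390, 0.1159, 0.1793, 0.2073, 0.1573.
Standardized rate: 0.1256×5.0 + 0.0756×11.8 + 0.1390×29.3 + 0.1159×46.6 + 0.1793×67.4 + 0.2073×94.0 + 0.1573×104.5 = 59.0026 per 100000.

59.00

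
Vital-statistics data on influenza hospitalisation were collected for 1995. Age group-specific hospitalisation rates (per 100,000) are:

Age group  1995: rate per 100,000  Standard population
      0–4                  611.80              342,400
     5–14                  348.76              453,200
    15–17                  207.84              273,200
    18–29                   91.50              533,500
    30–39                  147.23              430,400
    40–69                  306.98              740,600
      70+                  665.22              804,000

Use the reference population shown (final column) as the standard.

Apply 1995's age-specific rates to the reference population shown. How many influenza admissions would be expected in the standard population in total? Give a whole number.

Expected influenza admissions = Σ (standard pop × age-specific rate ÷ 100,000)
= 342,400×611.80/100,000 + 453,200×348.76/100,000 + 273,200×207.84/100,000 + 533,500×91.50/100,000 + 430,400×147.23/100,000 + 740,600×306.98/100,000 + 804,000×665.22/100,000
= 2094.80 + 1580.58 + 567.82 + 488.15 + 633.68 + 2273.49 + 5348.37 = 12986.90.

12987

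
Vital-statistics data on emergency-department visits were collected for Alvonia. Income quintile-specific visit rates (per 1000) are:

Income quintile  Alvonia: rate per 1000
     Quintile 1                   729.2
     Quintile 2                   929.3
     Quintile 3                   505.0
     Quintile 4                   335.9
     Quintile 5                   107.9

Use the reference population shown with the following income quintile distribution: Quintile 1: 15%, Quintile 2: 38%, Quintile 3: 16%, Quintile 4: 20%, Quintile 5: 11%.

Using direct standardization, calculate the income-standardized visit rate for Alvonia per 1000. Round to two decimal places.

622.36

Standard weights: 0.15, 0.38, 0.16, 0.20, 0.11.
Standardized rate: 0.1500×729.2 + 0.3800×929.3 + 0.1600×505.0 + 0.2000×335.9 + 0.1100×107.9 = 622.3630 per 1000.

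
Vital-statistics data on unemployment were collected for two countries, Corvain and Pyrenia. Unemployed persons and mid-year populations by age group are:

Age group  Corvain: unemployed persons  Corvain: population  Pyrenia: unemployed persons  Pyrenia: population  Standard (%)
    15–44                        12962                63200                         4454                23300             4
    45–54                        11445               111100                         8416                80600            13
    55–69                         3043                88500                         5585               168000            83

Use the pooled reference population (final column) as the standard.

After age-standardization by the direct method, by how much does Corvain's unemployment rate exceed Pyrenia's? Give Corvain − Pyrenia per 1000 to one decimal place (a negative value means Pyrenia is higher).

1.3

Age-specific rates per 1000 for Corvain: 205.095, 103.015, 34.384.
For Pyrenia: 191.159, 104.417, 33.244.
Standard weights: 0.04, 0.13, 0.83.
Corvain: 0.0400×205.095 + 0.1300×103.015 + 0.8300×34.384 = 50.1347 per 1000.
Pyrenia: 0.0400×191.159 + 0.1300×104.417 + 0.8300×33.244 = 48.8131 per 1000.
Difference = 50.1347 − 48.8131 = 1.3216.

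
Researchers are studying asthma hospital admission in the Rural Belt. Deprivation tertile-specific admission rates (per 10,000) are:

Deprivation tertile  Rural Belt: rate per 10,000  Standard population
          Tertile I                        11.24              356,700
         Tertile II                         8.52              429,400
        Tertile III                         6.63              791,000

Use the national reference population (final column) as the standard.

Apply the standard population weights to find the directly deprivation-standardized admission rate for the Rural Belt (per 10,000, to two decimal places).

Standard total = 1,577,100; weights = 0.2262, 0.2723, 0.5016.
Standardized rate: 0.2262×11.24 + 0.2723×8.52 + 0.5016×6.63 = 8.1873 per 10,000.

8.19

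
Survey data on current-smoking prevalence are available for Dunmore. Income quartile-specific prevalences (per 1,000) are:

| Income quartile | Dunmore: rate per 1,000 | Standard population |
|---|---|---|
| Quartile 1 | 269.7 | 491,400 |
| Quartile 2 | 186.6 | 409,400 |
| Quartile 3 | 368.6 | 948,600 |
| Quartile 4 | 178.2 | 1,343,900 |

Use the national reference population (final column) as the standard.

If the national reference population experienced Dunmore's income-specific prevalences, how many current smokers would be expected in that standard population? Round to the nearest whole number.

798062

Expected current smokers = Σ (standard pop × income-specific rate ÷ 1,000)
= 491,400×269.7/1,000 + 409,400×186.6/1,000 + 948,600×368.6/1,000 + 1,343,900×178.2/1,000
= 132530.58 + 76394.04 + 349653.96 + 239482.98 = 798061.56.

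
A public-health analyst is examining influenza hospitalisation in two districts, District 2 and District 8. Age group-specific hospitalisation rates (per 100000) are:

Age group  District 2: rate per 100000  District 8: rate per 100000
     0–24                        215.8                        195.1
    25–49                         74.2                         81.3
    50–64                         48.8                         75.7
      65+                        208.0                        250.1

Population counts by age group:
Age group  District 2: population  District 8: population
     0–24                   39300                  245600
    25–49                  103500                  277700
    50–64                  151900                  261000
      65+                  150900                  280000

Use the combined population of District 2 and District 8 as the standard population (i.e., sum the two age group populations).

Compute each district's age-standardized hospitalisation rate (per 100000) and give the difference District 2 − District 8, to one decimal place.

Combined standard total = 1509900; weights = 0.1887, 0.2525, 0.2735, 0.2854.
District 2: 0.1887×215.8 + 0.2525×74.2 + 0.2735×48.8 + 0.2854×208.0 = 132.1566 per 100000.
District 8: 0.1887×195.1 + 0.2525×81.3 + 0.2735×75.7 + 0.2854×250.1 = 149.4140 per 100000.
Difference = 132.1566 − 149.4140 = -17.2574.

-17.3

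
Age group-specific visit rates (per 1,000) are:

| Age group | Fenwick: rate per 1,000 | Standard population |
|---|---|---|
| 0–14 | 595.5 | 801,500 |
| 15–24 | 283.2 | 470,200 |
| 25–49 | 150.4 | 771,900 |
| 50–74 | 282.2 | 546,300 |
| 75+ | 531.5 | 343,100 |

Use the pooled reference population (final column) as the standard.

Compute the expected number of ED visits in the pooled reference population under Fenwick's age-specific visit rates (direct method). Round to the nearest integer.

Expected ED visits = Σ (standard pop × age-specific rate ÷ 1,000)
= 801,500×595.5/1,000 + 470,200×283.2/1,000 + 771,900×150.4/1,000 + 546,300×282.2/1,000 + 343,100×531.5/1,000
= 477293.25 + 133160.64 + 116093.76 + 154165.86 + 182357.65 = 1063071.16.

1063071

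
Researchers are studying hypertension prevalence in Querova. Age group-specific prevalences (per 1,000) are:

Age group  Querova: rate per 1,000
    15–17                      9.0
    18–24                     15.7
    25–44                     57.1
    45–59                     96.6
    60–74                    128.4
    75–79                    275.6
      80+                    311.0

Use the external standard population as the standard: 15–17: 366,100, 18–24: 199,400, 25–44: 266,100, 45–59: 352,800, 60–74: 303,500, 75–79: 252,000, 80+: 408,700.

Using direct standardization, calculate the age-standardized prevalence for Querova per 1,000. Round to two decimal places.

135.54

Standard total = 2,148,600; weights = 0.1704, 0.0928, 0.1238, 0.1642, 0.1413, 0.1173, 0.1902.
Standardized rate: 0.1704×9.0 + 0.0928×15.7 + 0.1238×57.1 + 0.1642×96.6 + 0.1413×128.4 + 0.1173×275.6 + 0.1902×311.0 = 135.5425 per 1,000.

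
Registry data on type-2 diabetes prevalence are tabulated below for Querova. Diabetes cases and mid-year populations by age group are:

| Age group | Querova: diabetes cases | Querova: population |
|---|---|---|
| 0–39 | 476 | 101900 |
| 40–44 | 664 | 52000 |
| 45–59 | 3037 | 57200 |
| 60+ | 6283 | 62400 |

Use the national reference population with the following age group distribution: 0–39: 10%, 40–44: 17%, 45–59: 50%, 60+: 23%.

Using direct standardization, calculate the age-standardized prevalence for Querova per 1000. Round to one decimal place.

52.3

Age-specific rates per 1000 for Querova: 4.671, 12.769, 53.094, 100.689.
Standard weights: 0.10, 0.17, 0.50, 0.23.
Standardized rate: 0.1000×4.671 + 0.1700×12.769 + 0.5000×53.094 + 0.2300×100.689 = 52.3436 per 1000.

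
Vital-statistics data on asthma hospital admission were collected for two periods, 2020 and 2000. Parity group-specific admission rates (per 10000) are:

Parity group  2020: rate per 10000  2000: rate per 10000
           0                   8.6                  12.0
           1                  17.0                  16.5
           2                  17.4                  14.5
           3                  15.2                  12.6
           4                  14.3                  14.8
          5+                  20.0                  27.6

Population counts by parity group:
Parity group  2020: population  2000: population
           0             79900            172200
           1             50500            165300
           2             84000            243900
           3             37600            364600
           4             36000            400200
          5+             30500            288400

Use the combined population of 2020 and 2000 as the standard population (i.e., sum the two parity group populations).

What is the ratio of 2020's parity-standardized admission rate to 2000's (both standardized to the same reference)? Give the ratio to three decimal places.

Combined standard total = 1953100; weights = 0.1291, 0.1105, 0.1679, 0.2059, 0.2233, 0.1633.
2020: 0.1291×8.6 + 0.1105×17.0 + 0.1679×17.4 + 0.2059×15.2 + 0.2233×14.3 + 0.1633×20.0 = 15.4991 per 10000.
2000: 0.1291×12.0 + 0.1105×16.5 + 0.1679×14.5 + 0.2059×12.6 + 0.2233×14.8 + 0.1633×27.6 = 16.2130 per 10000.
Ratio = 15.4991 ÷ 16.2130 = 0.95597.

0.956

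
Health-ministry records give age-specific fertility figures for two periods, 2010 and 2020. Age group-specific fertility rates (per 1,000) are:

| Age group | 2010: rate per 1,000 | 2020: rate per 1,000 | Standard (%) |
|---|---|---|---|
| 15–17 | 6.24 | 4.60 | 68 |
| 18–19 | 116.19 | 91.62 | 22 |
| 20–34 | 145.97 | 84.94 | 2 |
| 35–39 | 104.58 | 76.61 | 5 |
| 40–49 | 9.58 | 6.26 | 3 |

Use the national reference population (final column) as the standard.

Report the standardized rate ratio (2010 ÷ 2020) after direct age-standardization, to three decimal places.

Standard weights: 0.68, 0.22, 0.02, 0.05, 0.03.
2010: 0.6800×6.24 + 0.2200×116.19 + 0.0200×145.97 + 0.0500×104.58 + 0.0300×9.58 = 38.2408 per 1,000.
2020: 0.6800×4.60 + 0.2200×91.62 + 0.0200×84.94 + 0.0500×76.61 + 0.0300×6.26 = 29.0015 per 1,000.
Ratio = 38.2408 ÷ 29.0015 = 1.31858.

1.319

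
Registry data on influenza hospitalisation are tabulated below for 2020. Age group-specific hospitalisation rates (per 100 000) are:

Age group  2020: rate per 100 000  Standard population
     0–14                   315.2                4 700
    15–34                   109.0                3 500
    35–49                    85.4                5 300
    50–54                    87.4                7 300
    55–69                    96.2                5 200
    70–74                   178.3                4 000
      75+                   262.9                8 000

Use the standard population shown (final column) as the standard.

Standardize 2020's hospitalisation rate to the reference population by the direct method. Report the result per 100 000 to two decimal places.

Standard total = 38 000; weights = 0.1237, 0.0921, 0.1395, 0.1921, 0.1368, 0.1053, 0.2105.
Standardized rate: 0.1237×315.2 + 0.0921×109.0 + 0.1395×85.4 + 0.1921×87.4 + 0.1368×96.2 + 0.1053×178.3 + 0.2105×262.9 = 165.0058 per 100 000.

165.01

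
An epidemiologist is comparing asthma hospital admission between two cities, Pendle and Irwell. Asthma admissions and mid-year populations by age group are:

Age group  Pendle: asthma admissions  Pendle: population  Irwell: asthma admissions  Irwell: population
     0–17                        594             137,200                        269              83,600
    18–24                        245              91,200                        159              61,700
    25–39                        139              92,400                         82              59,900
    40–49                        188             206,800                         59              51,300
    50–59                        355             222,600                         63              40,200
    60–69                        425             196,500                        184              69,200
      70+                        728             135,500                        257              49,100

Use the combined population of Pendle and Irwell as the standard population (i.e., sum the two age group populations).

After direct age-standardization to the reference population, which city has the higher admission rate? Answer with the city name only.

Pendle

Age-specific rates per 10,000 for Pendle: 43.29, 26.86, 15.04, 9.09, 15.95, 21.63, 53.73.
For Irwell: 32.18, 25.77, 13.69, 11.50, 15.67, 26.59, 52.34.
Combined standard total = 1,497,200; weights = 0.1475, 0.1021, 0.1017, 0.1724, 0.1755, 0.1775, 0.1233.
Pendle: 0.1475×43.29 + 0.1021×26.86 + 0.1017×15.04 + 0.1724×9.09 + 0.1755×15.95 + 0.1775×21.63 + 0.1233×53.73 = 25.4877 per 10,000.
Irwell: 0.1475×32.18 + 0.1021×25.77 + 0.1017×13.69 + 0.1724×11.50 + 0.1755×15.67 + 0.1775×26.59 + 0.1233×52.34 = 24.6754 per 10,000.
The crude rates (24.71 vs 25.86) would put Irwell higher, but that reflects its age composition; once standardized to a common age structure, Pendle has the higher underlying rate.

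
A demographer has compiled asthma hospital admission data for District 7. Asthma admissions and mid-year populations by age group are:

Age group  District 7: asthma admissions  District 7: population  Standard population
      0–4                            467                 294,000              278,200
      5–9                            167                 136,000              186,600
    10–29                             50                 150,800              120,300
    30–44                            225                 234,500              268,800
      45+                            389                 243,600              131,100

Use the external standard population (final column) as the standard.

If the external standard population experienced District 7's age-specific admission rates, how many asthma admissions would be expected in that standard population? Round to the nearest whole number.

Age-specific rates per 10,000 for District 7: 15.88, 12.28, 3.32, 9.59, 15.97.
Expected asthma admissions = Σ (standard pop × age-specific rate ÷ 10,000)
= 278,200×15.88/10,000 + 186,600×12.28/10,000 + 120,300×3.32/10,000 + 268,800×9.59/10,000 + 131,100×15.97/10,000
= 441.90 + 229.13 + 39.89 + 257.91 + 209.35 = 1178.19.

1178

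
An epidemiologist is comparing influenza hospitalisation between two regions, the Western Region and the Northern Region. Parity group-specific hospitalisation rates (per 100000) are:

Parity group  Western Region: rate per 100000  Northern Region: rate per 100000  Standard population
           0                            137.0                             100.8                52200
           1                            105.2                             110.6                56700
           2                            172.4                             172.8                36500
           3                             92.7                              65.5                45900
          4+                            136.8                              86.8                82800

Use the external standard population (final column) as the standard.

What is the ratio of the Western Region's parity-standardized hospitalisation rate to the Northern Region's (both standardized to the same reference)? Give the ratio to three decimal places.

Standard total = 274100; weights = 0.1904, 0.2069, 0.1332, 0.1675, 0.3021.
The Western Region: 0.1904×137.0 + 0.2069×105.2 + 0.1332×172.4 + 0.1675×92.7 + 0.3021×136.8 = 127.6571 per 100000.
The Northern Region: 0.1904×100.8 + 0.2069×110.6 + 0.1332×172.8 + 0.1675×65.5 + 0.3021×86.8 = 102.2746 per 100000.
Ratio = 127.6571 ÷ 102.2746 = 1.24818.

1.248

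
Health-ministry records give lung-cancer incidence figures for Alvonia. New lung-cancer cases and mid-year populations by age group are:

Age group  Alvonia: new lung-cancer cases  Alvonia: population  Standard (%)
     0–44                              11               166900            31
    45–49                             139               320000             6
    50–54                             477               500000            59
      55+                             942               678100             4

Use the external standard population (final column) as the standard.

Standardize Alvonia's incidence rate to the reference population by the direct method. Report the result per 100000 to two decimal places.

66.49

Age-specific rates per 100000 for Alvonia: 6.59, 43.44, 95.40, 138.92.
Standard weights: 0.31, 0.06, 0.59, 0.04.
Standardized rate: 0.3100×6.59 + 0.0600×43.44 + 0.5900×95.40 + 0.0400×138.92 = 66.4921 per 100000.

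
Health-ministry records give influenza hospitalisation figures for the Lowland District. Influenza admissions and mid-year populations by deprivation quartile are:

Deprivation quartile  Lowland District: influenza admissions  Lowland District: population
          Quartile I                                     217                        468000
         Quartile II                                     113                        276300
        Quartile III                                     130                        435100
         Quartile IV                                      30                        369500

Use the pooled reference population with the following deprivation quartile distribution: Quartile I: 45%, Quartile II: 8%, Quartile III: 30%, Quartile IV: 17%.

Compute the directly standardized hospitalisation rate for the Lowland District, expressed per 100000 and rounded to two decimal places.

Deprivation-specific rates per 100000 for the Lowland District: 46.37, 40.90, 29.88, 8.12.
Standard weights: 0.45, 0.08, 0.30, 0.17.
Standardized rate: 0.4500×46.37 + 0.0800×40.90 + 0.3000×29.88 + 0.1700×8.12 = 34.4809 per 100000.

34.48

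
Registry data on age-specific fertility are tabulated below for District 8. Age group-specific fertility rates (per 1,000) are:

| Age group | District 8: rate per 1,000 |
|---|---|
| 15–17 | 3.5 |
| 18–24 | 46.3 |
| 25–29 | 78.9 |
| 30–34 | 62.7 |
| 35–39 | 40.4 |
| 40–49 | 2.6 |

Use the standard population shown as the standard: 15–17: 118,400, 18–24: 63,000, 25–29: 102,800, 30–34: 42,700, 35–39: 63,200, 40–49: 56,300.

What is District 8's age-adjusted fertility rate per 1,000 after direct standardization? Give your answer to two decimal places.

37.68

Standard total = 446,400; weights = 0.2652, 0.1411, 0.2303, 0.0957, 0.1416, 0.1261.
Standardized rate: 0.2652×3.5 + 0.1411×46.3 + 0.2303×78.9 + 0.0957×62.7 + 0.1416×40.4 + 0.1261×2.6 = 37.6774 per 1,000.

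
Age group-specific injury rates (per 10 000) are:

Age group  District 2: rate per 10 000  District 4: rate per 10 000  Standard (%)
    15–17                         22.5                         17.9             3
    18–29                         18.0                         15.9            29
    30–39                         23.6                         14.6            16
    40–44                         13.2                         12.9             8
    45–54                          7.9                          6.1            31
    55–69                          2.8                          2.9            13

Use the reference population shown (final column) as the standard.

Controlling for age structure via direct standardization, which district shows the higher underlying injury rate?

Standard weights: 0.03, 0.29, 0.16, 0.08, 0.31, 0.13.
District 2: 0.0300×22.5 + 0.2900×18.0 + 0.1600×23.6 + 0.0800×13.2 + 0.3100×7.9 + 0.1300×2.8 = 13.5400 per 10 000.
District 4: 0.0300×17.9 + 0.2900×15.9 + 0.1600×14.6 + 0.0800×12.9 + 0.3100×6.1 + 0.1300×2.9 = 10.7840 per 10 000.

District 2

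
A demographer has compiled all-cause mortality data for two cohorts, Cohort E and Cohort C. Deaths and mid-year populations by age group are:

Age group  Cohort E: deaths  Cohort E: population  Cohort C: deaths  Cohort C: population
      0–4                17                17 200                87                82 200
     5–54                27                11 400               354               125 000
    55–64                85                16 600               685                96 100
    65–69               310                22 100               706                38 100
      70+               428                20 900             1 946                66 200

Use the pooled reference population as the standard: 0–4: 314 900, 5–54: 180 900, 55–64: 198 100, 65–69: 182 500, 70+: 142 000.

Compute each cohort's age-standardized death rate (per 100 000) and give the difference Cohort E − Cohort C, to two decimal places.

Age-specific rates per 100 000 for Cohort E: 98.84, 236.84, 512.05, 1402.71, 2047.85.
For Cohort C: 105.84, 283.20, 712.80, 1853.02, 2939.58.
Standard total = 1 018 400; weights = 0.3092, 0.1776, 0.1945, 0.1792, 0.1394.
Cohort E: 0.3092×98.84 + 0.1776×236.84 + 0.1945×512.05 + 0.1792×1402.71 + 0.1394×2047.85 = 709.1468 per 100 000.
Cohort C: 0.3092×105.84 + 0.1776×283.20 + 0.1945×712.80 + 0.1792×1853.02 + 0.1394×2939.58 = 963.6302 per 100 000.
Difference = 709.1468 − 963.6302 = -254.4835.

-254.48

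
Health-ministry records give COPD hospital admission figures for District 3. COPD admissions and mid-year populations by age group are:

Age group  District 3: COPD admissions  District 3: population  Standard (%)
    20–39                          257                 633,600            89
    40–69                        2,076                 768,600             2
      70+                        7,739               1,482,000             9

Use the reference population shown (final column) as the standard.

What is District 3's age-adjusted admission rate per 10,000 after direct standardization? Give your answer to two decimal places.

8.85

Age-specific rates per 10,000 for District 3: 4.06, 27.01, 52.22.
Standard weights: 0.89, 0.02, 0.09.
Standardized rate: 0.8900×4.06 + 0.0200×27.01 + 0.0900×52.22 = 8.8500 per 10,000.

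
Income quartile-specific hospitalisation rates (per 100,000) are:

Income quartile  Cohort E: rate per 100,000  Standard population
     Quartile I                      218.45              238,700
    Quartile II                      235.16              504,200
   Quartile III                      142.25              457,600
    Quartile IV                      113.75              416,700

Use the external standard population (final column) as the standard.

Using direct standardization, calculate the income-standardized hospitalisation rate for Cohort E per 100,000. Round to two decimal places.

Standard total = 1,617,200; weights = 0.1476, 0.3118, 0.2830, 0.2577.
Standardized rate: 0.1476×218.45 + 0.3118×235.16 + 0.2830×142.25 + 0.2577×113.75 = 175.1205 per 100,000.

175.12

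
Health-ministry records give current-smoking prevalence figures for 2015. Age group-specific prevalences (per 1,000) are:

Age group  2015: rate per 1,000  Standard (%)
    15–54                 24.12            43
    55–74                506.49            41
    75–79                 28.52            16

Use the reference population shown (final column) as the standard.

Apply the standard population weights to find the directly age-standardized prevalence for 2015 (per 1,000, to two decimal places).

222.60

Standard weights: 0.43, 0.41, 0.16.
Standardized rate: 0.4300×24.12 + 0.4100×506.49 + 0.1600×28.52 = 222.5957 per 1,000.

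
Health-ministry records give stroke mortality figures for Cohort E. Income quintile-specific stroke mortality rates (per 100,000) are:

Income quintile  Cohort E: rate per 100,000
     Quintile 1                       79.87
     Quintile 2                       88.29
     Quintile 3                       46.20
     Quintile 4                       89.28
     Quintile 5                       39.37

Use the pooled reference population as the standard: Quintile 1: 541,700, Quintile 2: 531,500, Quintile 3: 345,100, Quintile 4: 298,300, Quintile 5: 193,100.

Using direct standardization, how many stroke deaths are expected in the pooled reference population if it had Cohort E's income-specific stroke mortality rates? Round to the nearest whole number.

1404

Expected stroke deaths = Σ (standard pop × income-specific rate ÷ 100,000)
= 541,700×79.87/100,000 + 531,500×88.29/100,000 + 345,100×46.20/100,000 + 298,300×89.28/100,000 + 193,100×39.37/100,000
= 432.66 + 469.26 + 159.44 + 266.32 + 76.02 = 1403.70.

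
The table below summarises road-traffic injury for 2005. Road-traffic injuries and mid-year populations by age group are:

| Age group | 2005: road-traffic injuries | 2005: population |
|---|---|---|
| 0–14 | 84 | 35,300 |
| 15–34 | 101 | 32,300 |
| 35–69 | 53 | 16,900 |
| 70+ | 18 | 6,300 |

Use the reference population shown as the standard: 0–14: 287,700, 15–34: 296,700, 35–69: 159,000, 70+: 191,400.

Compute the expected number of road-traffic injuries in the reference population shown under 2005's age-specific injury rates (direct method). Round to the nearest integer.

2658

Age-specific rates per 100,000 for 2005: 237.96, 312.69, 313.61, 285.71.
Expected road-traffic injuries = Σ (standard pop × age-specific rate ÷ 100,000)
= 287,700×237.96/100,000 + 296,700×312.69/100,000 + 159,000×313.61/100,000 + 191,400×285.71/100,000
= 684.61 + 927.76 + 498.64 + 546.86 = 2657.87.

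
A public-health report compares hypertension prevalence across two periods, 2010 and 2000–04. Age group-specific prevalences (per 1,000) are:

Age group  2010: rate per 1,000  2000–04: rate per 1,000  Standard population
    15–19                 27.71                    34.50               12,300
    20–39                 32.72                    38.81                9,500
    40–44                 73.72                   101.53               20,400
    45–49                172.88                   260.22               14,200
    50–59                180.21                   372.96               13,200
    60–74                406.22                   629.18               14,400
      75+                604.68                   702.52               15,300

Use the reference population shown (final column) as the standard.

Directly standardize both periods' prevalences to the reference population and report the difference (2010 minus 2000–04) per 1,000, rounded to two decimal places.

-92.66

Standard total = 99,300; weights = 0.1239, 0.0957, 0.2054, 0.1430, 0.1329, 0.1450, 0.1541.
2010: 0.1239×27.71 + 0.0957×32.72 + 0.2054×73.72 + 0.1430×172.88 + 0.1329×180.21 + 0.1450×406.22 + 0.1541×604.68 = 222.4612 per 1,000.
2000–04: 0.1239×34.50 + 0.0957×38.81 + 0.2054×101.53 + 0.1430×260.22 + 0.1329×372.96 + 0.1450×629.18 + 0.1541×702.52 = 315.1178 per 1,000.
Difference = 222.4612 − 315.1178 = -92.6566.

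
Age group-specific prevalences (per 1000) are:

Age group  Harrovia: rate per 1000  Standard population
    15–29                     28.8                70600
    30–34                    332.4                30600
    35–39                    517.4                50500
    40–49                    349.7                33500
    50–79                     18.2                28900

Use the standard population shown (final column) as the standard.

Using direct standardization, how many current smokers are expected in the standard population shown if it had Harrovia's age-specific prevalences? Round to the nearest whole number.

50574

Expected current smokers = Σ (standard pop × age-specific rate ÷ 1000)
= 70600×28.8/1000 + 30600×332.4/1000 + 50500×517.4/1000 + 33500×349.7/1000 + 28900×18.2/1000
= 2033.28 + 10171.44 + 26128.70 + 11714.95 + 525.98 = 50574.35.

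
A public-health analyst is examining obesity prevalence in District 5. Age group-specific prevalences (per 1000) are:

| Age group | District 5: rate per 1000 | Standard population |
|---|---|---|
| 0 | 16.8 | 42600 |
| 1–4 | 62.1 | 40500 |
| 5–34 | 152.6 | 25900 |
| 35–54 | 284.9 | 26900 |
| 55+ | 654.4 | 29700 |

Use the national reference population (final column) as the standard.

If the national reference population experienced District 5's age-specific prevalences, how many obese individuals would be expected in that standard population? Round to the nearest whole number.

34283

Expected obese individuals = Σ (standard pop × age-specific rate ÷ 1000)
= 42600×16.8/1000 + 40500×62.1/1000 + 25900×152.6/1000 + 26900×284.9/1000 + 29700×654.4/1000
= 715.68 + 2515.05 + 3952.34 + 7663.81 + 19435.68 = 34282.56.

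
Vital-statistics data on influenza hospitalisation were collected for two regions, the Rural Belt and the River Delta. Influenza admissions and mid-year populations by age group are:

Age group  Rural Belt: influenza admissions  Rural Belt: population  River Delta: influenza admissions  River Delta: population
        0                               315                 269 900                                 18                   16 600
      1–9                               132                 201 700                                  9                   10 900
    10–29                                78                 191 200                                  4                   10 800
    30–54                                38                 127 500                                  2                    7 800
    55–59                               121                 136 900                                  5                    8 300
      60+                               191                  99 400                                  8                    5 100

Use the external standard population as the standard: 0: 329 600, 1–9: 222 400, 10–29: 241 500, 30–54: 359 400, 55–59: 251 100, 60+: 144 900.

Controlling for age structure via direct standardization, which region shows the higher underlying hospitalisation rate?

Age-specific rates per 100 000 for the Rural Belt: 116.71, 65.44, 40.79, 29.80, 88.39, 192.15.
For the River Delta: 108.43, 82.57, 37.04, 25.64, 60.24, 156.86.
Standard total = 1 548 900; weights = 0.2128, 0.1436, 0.1559, 0.2320, 0.1621, 0.0936.
The Rural Belt: 0.2128×116.71 + 0.1436×65.44 + 0.1559×40.79 + 0.2320×29.80 + 0.1621×88.39 + 0.0936×192.15 = 79.8130 per 100 000.
The River Delta: 0.2128×108.43 + 0.1436×82.57 + 0.1559×37.04 + 0.2320×25.64 + 0.1621×60.24 + 0.0936×156.86 = 71.0948 per 100 000.

Rural Belt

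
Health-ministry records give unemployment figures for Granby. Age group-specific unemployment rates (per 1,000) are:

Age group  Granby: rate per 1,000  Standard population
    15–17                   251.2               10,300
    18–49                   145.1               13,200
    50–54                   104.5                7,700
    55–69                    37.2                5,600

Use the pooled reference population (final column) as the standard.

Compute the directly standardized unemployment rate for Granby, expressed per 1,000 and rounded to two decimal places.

149.88

Standard total = 36,800; weights = 0.2799, 0.3587, 0.2092, 0.1522.
Standardized rate: 0.2799×251.2 + 0.3587×145.1 + 0.2092×104.5 + 0.1522×37.2 = 149.8818 per 1,000.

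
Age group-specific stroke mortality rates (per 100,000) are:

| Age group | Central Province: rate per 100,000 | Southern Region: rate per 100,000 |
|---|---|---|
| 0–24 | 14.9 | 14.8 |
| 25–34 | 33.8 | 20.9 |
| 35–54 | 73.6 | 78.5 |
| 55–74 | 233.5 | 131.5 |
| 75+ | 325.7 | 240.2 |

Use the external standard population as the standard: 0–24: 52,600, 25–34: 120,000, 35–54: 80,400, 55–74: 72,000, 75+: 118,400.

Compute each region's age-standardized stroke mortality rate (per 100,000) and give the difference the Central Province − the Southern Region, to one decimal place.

Standard total = 443,400; weights = 0.1186, 0.2706, 0.1813, 0.1624, 0.2670.
The Central Province: 0.1186×14.9 + 0.2706×33.8 + 0.1813×73.6 + 0.1624×233.5 + 0.2670×325.7 = 149.1476 per 100,000.
The Southern Region: 0.1186×14.8 + 0.2706×20.9 + 0.1813×78.5 + 0.1624×131.5 + 0.2670×240.2 = 107.1393 per 100,000.
Difference = 149.1476 − 107.1393 = 42.0083.

42.0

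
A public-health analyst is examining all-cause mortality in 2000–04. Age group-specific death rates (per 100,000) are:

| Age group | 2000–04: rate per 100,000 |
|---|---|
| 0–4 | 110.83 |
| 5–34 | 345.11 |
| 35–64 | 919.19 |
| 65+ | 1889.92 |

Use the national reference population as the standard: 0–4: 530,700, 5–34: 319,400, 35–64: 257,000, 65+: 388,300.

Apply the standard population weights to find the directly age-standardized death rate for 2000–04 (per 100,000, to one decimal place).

Standard total = 1,495,400; weights = 0.3549, 0.2136, 0.1719, 0.2597.
Standardized rate: 0.3549×110.83 + 0.2136×345.11 + 0.1719×919.19 + 0.2597×1889.92 = 761.7583 per 100,000.

761.8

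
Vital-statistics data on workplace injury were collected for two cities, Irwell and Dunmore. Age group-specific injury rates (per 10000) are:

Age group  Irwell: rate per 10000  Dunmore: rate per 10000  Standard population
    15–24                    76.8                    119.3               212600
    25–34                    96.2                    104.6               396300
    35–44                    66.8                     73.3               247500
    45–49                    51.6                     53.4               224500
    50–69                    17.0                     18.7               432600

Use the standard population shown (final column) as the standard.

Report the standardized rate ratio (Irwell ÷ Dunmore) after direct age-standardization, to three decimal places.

0.856

Standard total = 1513500; weights = 0.1405, 0.2618, 0.1635, 0.1483, 0.2858.
Irwell: 0.1405×76.8 + 0.2618×96.2 + 0.1635×66.8 + 0.1483×51.6 + 0.2858×17.0 = 59.4140 per 10000.
Dunmore: 0.1405×119.3 + 0.2618×104.6 + 0.1635×73.3 + 0.1483×53.4 + 0.2858×18.7 = 69.3993 per 10000.
Ratio = 59.4140 ÷ 69.3993 = 0.85612.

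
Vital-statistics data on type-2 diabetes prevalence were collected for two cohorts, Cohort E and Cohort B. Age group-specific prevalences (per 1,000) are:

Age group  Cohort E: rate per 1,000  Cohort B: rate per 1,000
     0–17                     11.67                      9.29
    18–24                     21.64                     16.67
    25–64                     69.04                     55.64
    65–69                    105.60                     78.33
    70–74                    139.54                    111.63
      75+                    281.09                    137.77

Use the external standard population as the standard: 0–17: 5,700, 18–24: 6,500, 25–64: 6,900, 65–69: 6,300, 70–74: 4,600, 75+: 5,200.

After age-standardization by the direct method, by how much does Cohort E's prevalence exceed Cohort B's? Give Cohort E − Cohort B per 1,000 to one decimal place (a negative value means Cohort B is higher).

33.6

Standard total = 35,200; weights = 0.1619, 0.1847, 0.1960, 0.1790, 0.1307, 0.1477.
Cohort E: 0.1619×11.67 + 0.1847×21.64 + 0.1960×69.04 + 0.1790×105.60 + 0.1307×139.54 + 0.1477×281.09 = 98.0792 per 1,000.
Cohort B: 0.1619×9.29 + 0.1847×16.67 + 0.1960×55.64 + 0.1790×78.33 + 0.1307×111.63 + 0.1477×137.77 = 64.4490 per 1,000.
Difference = 98.0792 − 64.4490 = 33.6302.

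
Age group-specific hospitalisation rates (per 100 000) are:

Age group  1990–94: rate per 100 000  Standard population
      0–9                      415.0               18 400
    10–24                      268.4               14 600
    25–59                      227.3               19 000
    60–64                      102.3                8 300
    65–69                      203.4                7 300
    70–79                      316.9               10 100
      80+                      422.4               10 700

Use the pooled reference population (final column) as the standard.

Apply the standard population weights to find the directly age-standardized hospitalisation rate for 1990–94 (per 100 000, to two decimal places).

293.30

Standard total = 88 400; weights = 0.2081, 0.1652, 0.2149, 0.0939, 0.0826, 0.1143, 0.1210.
Standardized rate: 0.2081×415.0 + 0.1652×268.4 + 0.2149×227.3 + 0.0939×102.3 + 0.0826×203.4 + 0.1143×316.9 + 0.1210×422.4 = 293.2989 per 100 000.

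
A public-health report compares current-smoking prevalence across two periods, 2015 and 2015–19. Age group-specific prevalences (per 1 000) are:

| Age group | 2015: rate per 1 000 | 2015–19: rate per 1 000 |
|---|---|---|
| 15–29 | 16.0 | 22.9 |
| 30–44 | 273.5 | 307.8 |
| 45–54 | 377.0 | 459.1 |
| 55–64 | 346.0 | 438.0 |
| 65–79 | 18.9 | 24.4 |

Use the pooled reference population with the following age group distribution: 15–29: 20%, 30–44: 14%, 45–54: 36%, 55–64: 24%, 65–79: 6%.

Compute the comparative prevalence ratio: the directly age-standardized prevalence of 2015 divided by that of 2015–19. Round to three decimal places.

Standard weights: 0.20, 0.14, 0.36, 0.24, 0.06.
2015: 0.2000×16.0 + 0.1400×273.5 + 0.3600×377.0 + 0.2400×346.0 + 0.0600×18.9 = 261.3840 per 1 000.
2015–19: 0.2000×22.9 + 0.1400×307.8 + 0.3600×459.1 + 0.2400×438.0 + 0.0600×24.4 = 319.5320 per 1 000.
Ratio = 261.3840 ÷ 319.5320 = 0.81802.

0.818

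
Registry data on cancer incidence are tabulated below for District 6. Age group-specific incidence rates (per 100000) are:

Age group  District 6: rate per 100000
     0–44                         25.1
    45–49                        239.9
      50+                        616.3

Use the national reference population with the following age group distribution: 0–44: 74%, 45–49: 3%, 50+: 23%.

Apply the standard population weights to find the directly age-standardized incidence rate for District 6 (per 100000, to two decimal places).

167.52

Standard weights: 0.74, 0.03, 0.23.
Standardized rate: 0.7400×25.1 + 0.0300×239.9 + 0.2300×616.3 = 167.5200 per 100000.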